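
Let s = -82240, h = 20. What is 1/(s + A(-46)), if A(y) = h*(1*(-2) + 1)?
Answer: -1/82260 ≈ -1.2157e-5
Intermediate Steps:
A(y) = -20 (A(y) = 20*(1*(-2) + 1) = 20*(-2 + 1) = 20*(-1) = -20)
1/(s + A(-46)) = 1/(-82240 - 20) = 1/(-82260) = -1/82260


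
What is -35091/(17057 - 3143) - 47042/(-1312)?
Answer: 16902861/507088 ≈ 33.333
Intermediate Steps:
-35091/(17057 - 3143) - 47042/(-1312) = -35091/13914 - 47042*(-1/1312) = -35091*1/13914 + 23521/656 = -3899/1546 + 23521/656 = 16902861/507088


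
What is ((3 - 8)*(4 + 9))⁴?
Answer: 17850625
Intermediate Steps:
((3 - 8)*(4 + 9))⁴ = (-5*13)⁴ = (-65)⁴ = 17850625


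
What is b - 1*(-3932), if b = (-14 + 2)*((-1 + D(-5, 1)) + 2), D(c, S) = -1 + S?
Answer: 3920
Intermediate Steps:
b = -12 (b = (-14 + 2)*((-1 + (-1 + 1)) + 2) = -12*((-1 + 0) + 2) = -12*(-1 + 2) = -12*1 = -12)
b - 1*(-3932) = -12 - 1*(-3932) = -12 + 3932 = 3920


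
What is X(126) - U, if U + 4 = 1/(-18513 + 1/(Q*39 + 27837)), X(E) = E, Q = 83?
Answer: 74785516004/575272961 ≈ 130.00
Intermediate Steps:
U = -2301122918/575272961 (U = -4 + 1/(-18513 + 1/(83*39 + 27837)) = -4 + 1/(-18513 + 1/(3237 + 27837)) = -4 + 1/(-18513 + 1/31074) = -4 + 1/(-575272961/31074) = -4 - 31074/575272961 = -2301122918/575272961 ≈ -4.0001)
X(126) - U = 126 - 1*(-2301122918/575272961) = 126 + 2301122918/575272961 = 74785516004/575272961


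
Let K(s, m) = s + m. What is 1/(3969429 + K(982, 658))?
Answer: 1/3971069 ≈ 2.5182e-7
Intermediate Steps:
K(s, m) = m + s
1/(3969429 + K(982, 658)) = 1/(3969429 + (658 + 982)) = 1/(3969429 + 1640) = 1/3971069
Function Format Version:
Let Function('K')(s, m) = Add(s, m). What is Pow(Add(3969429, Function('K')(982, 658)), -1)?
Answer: Rational(1, 3971069) ≈ 2.5182e-7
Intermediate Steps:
Function('K')(s, m) = Add(m, s)
Pow(Add(3969429, Function('K')(982, 658)), -1) = Pow(Add(3969429, Add(658, 982)), -1) = Pow(Add(3969429, 1640), -1) = Pow(3971069, -1) = Rational(1, 3971069)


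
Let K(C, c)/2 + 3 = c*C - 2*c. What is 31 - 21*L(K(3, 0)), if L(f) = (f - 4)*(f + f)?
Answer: -2489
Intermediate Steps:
K(C, c) = -6 - 4*c + 2*C*c (K(C, c) = -6 + 2*(c*C - 2*c) = -6 + 2*(C*c - 2*c) = -6 + 2*(-2*c + C*c) = -6 + (-4*c + 2*C*c) = -6 - 4*c + 2*C*c)
L(f) = 2*f*(-4 + f) (L(f) = (-4 + f)*(2*f) = 2*f*(-4 + f))
31 - 21*L(K(3, 0)) = 31 - 42*(-6 - 4*0 + 2*3*0)*(-4 + (-6 - 4*0 + 2*3*0)) = 31 - 42*(-6 + 0 + 0)*(-4 + (-6 + 0 + 0)) = 31 - 42*(-6)*(-4 - 6) = 31 - 42*(-6)*(-10) = 31 - 21*120 = 31 - 2520 = -2489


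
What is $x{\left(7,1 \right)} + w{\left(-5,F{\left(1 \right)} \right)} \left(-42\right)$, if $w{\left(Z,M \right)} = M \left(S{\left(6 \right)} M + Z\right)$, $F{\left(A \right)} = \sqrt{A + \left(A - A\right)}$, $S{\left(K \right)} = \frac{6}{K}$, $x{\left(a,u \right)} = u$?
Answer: $169$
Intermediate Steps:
$F{\left(A \right)} = \sqrt{A}$ ($F{\left(A \right)} = \sqrt{A + 0} = \sqrt{A}$)
$w{\left(Z,M \right)} = M \left(M + Z\right)$ ($w{\left(Z,M \right)} = M \left(\frac{6}{6} M + Z\right) = M \left(6 \cdot \frac{1}{6} M + Z\right) = M \left(1 M + Z\right) = M \left(M + Z\right)$)
$x{\left(7,1 \right)} + w{\left(-5,F{\left(1 \right)} \right)} \left(-42\right) = 1 + \sqrt{1} \left(\sqrt{1} - 5\right) \left(-42\right) = 1 + 1 \left(1 - 5\right) \left(-42\right) = 1 + 1 \left(-4\right) \left(-42\right) = 1 - -168 = 1 + 168 = 169$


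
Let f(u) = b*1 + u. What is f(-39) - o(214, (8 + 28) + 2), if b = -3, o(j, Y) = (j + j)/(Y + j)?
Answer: -2753/63 ≈ -43.698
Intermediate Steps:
o(j, Y) = 2*j/(Y + j) (o(j, Y) = (2*j)/(Y + j) = 2*j/(Y + j))
f(u) = -3 + u (f(u) = -3*1 + u = -3 + u)
f(-39) - o(214, (8 + 28) + 2) = (-3 - 39) - 2*214/(((8 + 28) + 2) + 214) = -42 - 2*214/((36 + 2) + 214) = -42 - 2*214/(38 + 214) = -42 - 2*214/252 = -42 - 1*107/63 = -42 - 107/63 = -2753/63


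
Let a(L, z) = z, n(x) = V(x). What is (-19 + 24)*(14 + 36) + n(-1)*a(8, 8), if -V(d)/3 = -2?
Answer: 298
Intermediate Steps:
V(d) = 6 (V(d) = -3*(-2) = 6)
n(x) = 6
(-19 + 24)*(14 + 36) + n(-1)*a(8, 8) = (-19 + 24)*(14 + 36) + 6*8 = 5*50 + 48 = 250 + 48 = 298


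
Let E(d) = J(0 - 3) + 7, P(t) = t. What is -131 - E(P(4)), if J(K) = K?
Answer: -135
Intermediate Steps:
E(d) = 4 (E(d) = (0 - 3) + 7 = -3 + 7 = 4)
-131 - E(P(4)) = -131 - 1*4 = -131 - 4 = -135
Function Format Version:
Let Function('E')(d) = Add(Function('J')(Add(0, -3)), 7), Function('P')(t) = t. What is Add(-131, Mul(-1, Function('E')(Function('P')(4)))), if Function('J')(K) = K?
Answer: -135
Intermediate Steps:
Function('E')(d) = 4 (Function('E')(d) = Add(Add(0, -3), 7) = Add(-3, 7) = 4)
Add(-131, Mul(-1, Function('E')(Function('P')(4)))) = Add(-131, Mul(-1, 4)) = Add(-131, -4) = -135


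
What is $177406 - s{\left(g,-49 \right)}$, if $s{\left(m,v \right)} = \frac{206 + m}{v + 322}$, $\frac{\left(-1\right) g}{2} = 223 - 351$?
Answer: $\frac{2306256}{13} \approx 1.774 \cdot 10^{5}$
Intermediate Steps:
$g = 256$ ($g = - 2 \left(223 - 351\right) = \left(-2\right) \left(-128\right) = 256$)
$s{\left(m,v \right)} = \frac{206 + m}{322 + v}$
$177406 - s{\left(g,-49 \right)} = 177406 - \frac{206 + 256}{322 - 49} = 177406 - \frac{1}{273} \cdot 462 = 177406 - \frac{22}{13} = \frac{2306256}{13}$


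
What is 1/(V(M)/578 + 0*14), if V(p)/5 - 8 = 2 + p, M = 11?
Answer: 578/105 ≈ 5.5048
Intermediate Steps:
V(p) = 50 + 5*p (V(p) = 40 + 5*(2 + p) = 40 + (10 + 5*p) = 50 + 5*p)
1/(V(M)/578 + 0*14) = 1/((50 + 5*11)/578 + 0*14) = 1/((50 + 55)*(1/578) + 0) = 1/(105*(1/578) + 0) = 1/(105/578 + 0) = 1/(105/578) = 578/105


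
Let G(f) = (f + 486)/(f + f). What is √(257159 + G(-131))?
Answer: √17652329386/262 ≈ 507.11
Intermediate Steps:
G(f) = (486 + f)/(2*f) (G(f) = (486 + f)/((2*f)) = (486 + f)*(1/(2*f)) = (486 + f)/(2*f))
√(257159 + G(-131)) = √(257159 + (½)*(486 - 131)/(-131)) = √(257159 + (½)*(-1/131)*355) = √(257159 - 355/262) = √(67375303/262) = √17652329386/262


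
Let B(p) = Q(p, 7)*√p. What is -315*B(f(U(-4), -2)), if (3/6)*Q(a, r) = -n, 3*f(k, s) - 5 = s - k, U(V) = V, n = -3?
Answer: -630*√21 ≈ -2887.0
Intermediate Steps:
f(k, s) = 5/3 - k/3 + s/3 (f(k, s) = 5/3 + (s - k)/3 = 5/3 + (-k/3 + s/3) = 5/3 - k/3 + s/3)
Q(a, r) = 6 (Q(a, r) = 2*(-1*(-3)) = 2*3 = 6)
B(p) = 6*√p
-315*B(f(U(-4), -2)) = -1890*√(5/3 - ⅓*(-4) + (⅓)*(-2)) = -1890*√(5/3 + 4/3 - ⅔) = -1890*√(7/3) = -1890*√21/3 = -630*√21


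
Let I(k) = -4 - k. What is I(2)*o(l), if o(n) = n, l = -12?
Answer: 72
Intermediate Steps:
I(2)*o(l) = (-4 - 1*2)*(-12) = (-4 - 2)*(-12) = -6*(-12) = 72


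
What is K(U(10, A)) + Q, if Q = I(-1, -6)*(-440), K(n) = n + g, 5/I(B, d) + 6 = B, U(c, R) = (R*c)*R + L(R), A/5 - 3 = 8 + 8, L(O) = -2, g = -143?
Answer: 632935/7 ≈ 90419.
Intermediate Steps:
A = 95 (A = 15 + 5*(8 + 8) = 15 + 5*16 = 15 + 80 = 95)
U(c, R) = -2 + c*R² (U(c, R) = (R*c)*R - 2 = c*R² - 2 = -2 + c*R²)
I(B, d) = 5/(-6 + B)
K(n) = -143 + n (K(n) = n - 143 = -143 + n)
Q = 2200/7 (Q = (5/(-6 - 1))*(-440) = (5/(-7))*(-440) = (5*(-⅐))*(-440) = -5/7*(-440) = 2200/7 ≈ 314.29)
K(U(10, A)) + Q = (-143 + (-2 + 10*95²)) + 2200/7 = (-143 + (-2 + 10*9025)) + 2200/7 = (-143 + (-2 + 90250)) + 2200/7 = (-143 + 90248) + 2200/7 = 90105 + 2200/7 = 632935/7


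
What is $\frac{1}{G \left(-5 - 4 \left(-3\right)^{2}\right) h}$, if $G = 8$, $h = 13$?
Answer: $- \frac{1}{4264} \approx -0.00023452$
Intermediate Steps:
$\frac{1}{G \left(-5 - 4 \left(-3\right)^{2}\right) h} = \frac{1}{8 \left(-5 - 4 \left(-3\right)^{2}\right) 13} = \frac{1}{8 \left(-5 - 36\right) 13} = \frac{1}{8 \left(-41\right) 13} = \frac{1}{\left(-328\right) 13} = \frac{1}{-4264} = - \frac{1}{4264}$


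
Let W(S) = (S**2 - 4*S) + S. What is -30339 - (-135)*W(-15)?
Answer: 6111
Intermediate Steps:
W(S) = S**2 - 3*S
-30339 - (-135)*W(-15) = -30339 - (-135)*(-15*(-3 - 15)) = -30339 - (-135)*(-15*(-18)) = -30339 - (-135)*270 = -30339 - 1*(-36450) = -30339 + 36450 = 6111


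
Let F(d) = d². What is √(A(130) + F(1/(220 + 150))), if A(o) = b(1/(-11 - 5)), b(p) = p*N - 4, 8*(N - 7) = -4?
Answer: I*√9651434/1480 ≈ 2.0991*I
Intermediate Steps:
N = 13/2 (N = 7 + (⅛)*(-4) = 7 - ½ = 13/2 ≈ 6.5000)
b(p) = -4 + 13*p/2 (b(p) = p*(13/2) - 4 = 13*p/2 - 4 = -4 + 13*p/2)
A(o) = -141/32 (A(o) = -4 + 13/(2*(-11 - 5)) = -4 + (13/2)/(-16) = -4 + (13/2)*(-1/16) = -4 - 13/32 = -141/32)
√(A(130) + F(1/(220 + 150))) = √(-141/32 + (1/(220 + 150))²) = √(-141/32 + (1/370)²) = √(-141/32 + 1/136900) = √(-4825717/1095200) = I*√9651434/1480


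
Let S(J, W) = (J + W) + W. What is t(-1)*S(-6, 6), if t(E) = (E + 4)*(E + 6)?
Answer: 90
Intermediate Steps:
t(E) = (4 + E)*(6 + E)
S(J, W) = J + 2*W
t(-1)*S(-6, 6) = (24 + (-1)**2 + 10*(-1))*(-6 + 2*6) = (24 + 1 - 10)*(-6 + 12) = 15*6 = 90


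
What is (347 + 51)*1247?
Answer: 496306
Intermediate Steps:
(347 + 51)*1247 = 398*1247 = 496306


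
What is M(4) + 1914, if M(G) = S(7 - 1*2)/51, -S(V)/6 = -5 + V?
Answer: 1914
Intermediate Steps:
S(V) = 30 - 6*V (S(V) = -6*(-5 + V) = 30 - 6*V)
M(G) = 0 (M(G) = (30 - 6*(7 - 1*2))/51 = (30 - 6*(7 - 2))*(1/51) = (30 - 6*5)*(1/51) = (30 - 30)*(1/51) = 0*(1/51) = 0)
M(4) + 1914 = 0 + 1914 = 1914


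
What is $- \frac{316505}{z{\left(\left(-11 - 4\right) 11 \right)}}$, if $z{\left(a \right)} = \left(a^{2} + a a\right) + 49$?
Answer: $- \frac{316505}{54499} \approx -5.8075$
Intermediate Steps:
$z{\left(a \right)} = 49 + 2 a^{2}$ ($z{\left(a \right)} = \left(a^{2} + a^{2}\right) + 49 = 2 a^{2} + 49 = 49 + 2 a^{2}$)
$- \frac{316505}{z{\left(\left(-11 - 4\right) 11 \right)}} = - \frac{316505}{49 + 2 \left(\left(-11 - 4\right) 11\right)^{2}} = - \frac{316505}{49 + 2 \left(\left(-15\right) 11\right)^{2}} = - \frac{316505}{49 + 2 \left(-165\right)^{2}} = - \frac{316505}{49 + 2 \cdot 27225} = - \frac{316505}{49 + 54450} = - \frac{316505}{54499}$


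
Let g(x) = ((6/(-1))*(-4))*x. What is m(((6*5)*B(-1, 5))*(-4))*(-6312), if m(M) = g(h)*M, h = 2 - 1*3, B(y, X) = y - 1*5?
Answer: 109071360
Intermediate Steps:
B(y, X) = -5 + y (B(y, X) = y - 5 = -5 + y)
h = -1 (h = 2 - 3 = -1)
g(x) = 24*x (g(x) = ((6*(-1))*(-4))*x = (-6*(-4))*x = 24*x)
m(M) = -24*M (m(M) = (24*(-1))*M = -24*M)
m(((6*5)*B(-1, 5))*(-4))*(-6312) = -24*(6*5)*(-5 - 1)*(-4)*(-6312) = -24*30*(-6)*(-4)*(-6312) = -(-4320)*(-4)*(-6312) = -24*720*(-6312) = -17280*(-6312) = 109071360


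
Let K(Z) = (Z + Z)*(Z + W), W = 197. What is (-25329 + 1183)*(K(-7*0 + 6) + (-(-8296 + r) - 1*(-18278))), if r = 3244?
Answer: -622145836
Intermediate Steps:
K(Z) = 2*Z*(197 + Z) (K(Z) = (Z + Z)*(Z + 197) = (2*Z)*(197 + Z) = 2*Z*(197 + Z))
(-25329 + 1183)*(K(-7*0 + 6) + (-(-8296 + r) - 1*(-18278))) = (-25329 + 1183)*(2*(-7*0 + 6)*(197 + (-7*0 + 6)) + (-(-8296 + 3244) - 1*(-18278))) = -24146*(2*(0 + 6)*(197 + (0 + 6)) + (-1*(-5052) + 18278)) = -24146*(2*6*(197 + 6) + (5052 + 18278)) = -24146*(2*6*203 + 23330) = -24146*(2436 + 23330) = -24146*25766 = -622145836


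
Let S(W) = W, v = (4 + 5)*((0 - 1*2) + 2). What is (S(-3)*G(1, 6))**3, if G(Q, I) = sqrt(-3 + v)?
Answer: 81*I*sqrt(3) ≈ 140.3*I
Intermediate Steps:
v = 0 (v = 9*((0 - 2) + 2) = 9*(-2 + 2) = 9*0 = 0)
G(Q, I) = I*sqrt(3) (G(Q, I) = sqrt(-3 + 0) = sqrt(-3) = I*sqrt(3))
(S(-3)*G(1, 6))**3 = (-3*I*sqrt(3))**3 = 81*I*sqrt(3)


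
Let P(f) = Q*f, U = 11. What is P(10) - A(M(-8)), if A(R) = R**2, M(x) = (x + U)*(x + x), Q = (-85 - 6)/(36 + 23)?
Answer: -136846/59 ≈ -2319.4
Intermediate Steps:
Q = -91/59 ≈ -1.5424
M(x) = 2*x*(11 + x) (M(x) = (x + 11)*(x + x) = (11 + x)*(2*x) = 2*x*(11 + x))
P(f) = -91*f/59
P(10) - A(M(-8)) = -91/59*10 - (2*(-8)*(11 - 8))**2 = -910/59 - (2*(-8)*3)**2 = -910/59 - 1*(-48)**2 = -910/59 - 1*2304 = -910/59 - 2304 = -136846/59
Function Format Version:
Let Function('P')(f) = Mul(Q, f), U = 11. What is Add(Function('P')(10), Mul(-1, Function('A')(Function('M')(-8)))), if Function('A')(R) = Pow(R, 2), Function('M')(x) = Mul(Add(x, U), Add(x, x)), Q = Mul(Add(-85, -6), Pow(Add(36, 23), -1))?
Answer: Rational(-136846, 59) ≈ -2319.4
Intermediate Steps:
Q = Rational(-91, 59) (Q = Mul(-91, Pow(59, -1)) = Mul(-91, Rational(1, 59)) = Rational(-91, 59) ≈ -1.5424)
Function('M')(x) = Mul(2, x, Add(11, x)) (Function('M')(x) = Mul(Add(x, 11), Add(x, x)) = Mul(Add(11, x), Mul(2, x)) = Mul(2, x, Add(11, x)))
Function('P')(f) = Mul(Rational(-91, 59), f)
Add(Function('P')(10), Mul(-1, Function('A')(Function('M')(-8)))) = Add(Mul(Rational(-91, 59), 10), Mul(-1, Pow(Mul(2, -8, Add(11, -8)), 2))) = Add(Rational(-910, 59), Mul(-1, Pow(Mul(2, -8, 3), 2))) = Add(Rational(-910, 59), Mul(-1, Pow(-48, 2))) = Add(Rational(-910, 59), Mul(-1, 2304)) = Add(Rational(-910, 59), -2304) = Rational(-136846, 59)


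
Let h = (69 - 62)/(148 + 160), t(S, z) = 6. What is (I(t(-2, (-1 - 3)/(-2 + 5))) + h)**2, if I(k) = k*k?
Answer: 2512225/1936 ≈ 1297.6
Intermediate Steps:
h = 1/44 (h = 7/308 = 7*(1/308) = 1/44 ≈ 0.022727)
I(k) = k**2
(I(t(-2, (-1 - 3)/(-2 + 5))) + h)**2 = (6**2 + 1/44)**2 = (36 + 1/44)**2 = (1585/44)**2 = 2512225/1936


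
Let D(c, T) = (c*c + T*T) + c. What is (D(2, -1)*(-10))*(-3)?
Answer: 210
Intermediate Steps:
D(c, T) = c + T² + c² (D(c, T) = (c² + T²) + c = (T² + c²) + c = c + T² + c²)
(D(2, -1)*(-10))*(-3) = ((2 + (-1)² + 2²)*(-10))*(-3) = ((2 + 1 + 4)*(-10))*(-3) = (7*(-10))*(-3) = -70*(-3) = 210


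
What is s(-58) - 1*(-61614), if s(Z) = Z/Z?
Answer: 61615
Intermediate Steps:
s(Z) = 1
s(-58) - 1*(-61614) = 1 - 1*(-61614) = 1 + 61614 = 61615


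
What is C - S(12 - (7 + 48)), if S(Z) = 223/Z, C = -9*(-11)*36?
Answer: 153475/43 ≈ 3569.2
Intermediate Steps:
C = 3564 (C = 99*36 = 3564)
C - S(12 - (7 + 48)) = 3564 - 223/(12 - (7 + 48)) = 3564 - 223/(12 - 1*55) = 3564 - 223/(12 - 55) = 3564 - 223/(-43) = 3564 - 223*(-1)/43 = 3564 - 1*(-223/43) = 3564 + 223/43 = 153475/43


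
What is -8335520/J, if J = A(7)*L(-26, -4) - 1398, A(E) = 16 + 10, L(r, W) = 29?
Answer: 2083880/161 ≈ 12943.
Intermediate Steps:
A(E) = 26
J = -644 (J = 26*29 - 1398 = 754 - 1398 = -644)
-8335520/J = -8335520/(-644) = -8335520*(-1/644) = 2083880/161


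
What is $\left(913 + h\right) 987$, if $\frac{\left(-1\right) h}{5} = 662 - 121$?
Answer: $-1768704$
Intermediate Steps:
$h = -2705$ ($h = - 5 \left(662 - 121\right) = \left(-5\right) 541 = -2705$)
$\left(913 + h\right) 987 = \left(913 - 2705\right) 987 = \left(-1792\right) 987 = -1768704$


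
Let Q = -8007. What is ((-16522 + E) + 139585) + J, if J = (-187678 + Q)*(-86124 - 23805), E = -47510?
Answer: 21511531918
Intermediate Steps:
J = 21511456365 (J = (-187678 - 8007)*(-86124 - 23805) = -195685*(-109929) = 21511456365)
((-16522 + E) + 139585) + J = ((-16522 - 47510) + 139585) + 21511456365 = (-64032 + 139585) + 21511456365 = 75553 + 21511456365 = 21511531918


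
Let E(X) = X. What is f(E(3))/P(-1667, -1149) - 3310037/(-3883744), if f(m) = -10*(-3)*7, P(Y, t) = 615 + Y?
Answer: 666643171/1021424672 ≈ 0.65266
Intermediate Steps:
f(m) = 210 (f(m) = 30*7 = 210)
f(E(3))/P(-1667, -1149) - 3310037/(-3883744) = 210/(615 - 1667) - 3310037/(-3883744) = 210/(-1052) - 3310037*(-1/3883744) = 210*(-1/1052) + 3310037/3883744 = -105/526 + 3310037/3883744 = 666643171/1021424672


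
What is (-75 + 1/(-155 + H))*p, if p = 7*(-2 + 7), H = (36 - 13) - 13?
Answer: -76132/29 ≈ -2625.2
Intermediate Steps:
H = 10 (H = 23 - 13 = 10)
p = 35 (p = 7*5 = 35)
(-75 + 1/(-155 + H))*p = (-75 + 1/(-155 + 10))*35 = (-75 + 1/(-145))*35 = (-75 - 1/145)*35 = -10876/145*35 = -76132/29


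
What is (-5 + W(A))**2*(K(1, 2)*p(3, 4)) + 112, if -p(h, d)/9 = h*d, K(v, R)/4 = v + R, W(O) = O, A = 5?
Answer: 112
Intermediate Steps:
K(v, R) = 4*R + 4*v (K(v, R) = 4*(v + R) = 4*(R + v) = 4*R + 4*v)
p(h, d) = -9*d*h (p(h, d) = -9*h*d = -9*d*h)
(-5 + W(A))**2*(K(1, 2)*p(3, 4)) + 112 = (-5 + 5)**2*((4*2 + 4*1)*(-9*4*3)) + 112 = 0**2*((8 + 4)*(-108)) + 112 = 0*(12*(-108)) + 112 = 0*(-1296) + 112 = 0 + 112 = 112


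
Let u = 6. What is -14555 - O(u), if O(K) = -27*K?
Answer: -14393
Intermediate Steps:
O(K) = -27*K
-14555 - O(u) = -14555 - (-27)*6 = -14555 - 1*(-162) = -14555 + 162 = -14393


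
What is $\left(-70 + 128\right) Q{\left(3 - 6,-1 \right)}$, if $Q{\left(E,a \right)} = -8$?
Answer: $-464$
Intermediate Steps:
$\left(-70 + 128\right) Q{\left(3 - 6,-1 \right)} = \left(-70 + 128\right) \left(-8\right) = 58 \left(-8\right) = -464$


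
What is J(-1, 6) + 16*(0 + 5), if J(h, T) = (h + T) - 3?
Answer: 82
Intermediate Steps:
J(h, T) = -3 + T + h (J(h, T) = (T + h) - 3 = -3 + T + h)
J(-1, 6) + 16*(0 + 5) = (-3 + 6 - 1) + 16*(0 + 5) = 2 + 16*5 = 2 + 80 = 82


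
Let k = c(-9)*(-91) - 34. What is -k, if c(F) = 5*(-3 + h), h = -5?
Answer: -3606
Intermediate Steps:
c(F) = -40 (c(F) = 5*(-3 - 5) = 5*(-8) = -40)
k = 3606 (k = -40*(-91) - 34 = 3640 - 34 = 3606)
-k = -1*3606 = -3606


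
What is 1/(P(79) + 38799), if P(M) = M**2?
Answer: 1/45040 ≈ 2.2202e-5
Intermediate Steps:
1/(P(79) + 38799) = 1/(79**2 + 38799) = 1/(6241 + 38799) = 1/45040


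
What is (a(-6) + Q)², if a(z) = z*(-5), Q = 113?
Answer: 20449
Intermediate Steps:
a(z) = -5*z
(a(-6) + Q)² = (-5*(-6) + 113)² = (30 + 113)² = 143² = 20449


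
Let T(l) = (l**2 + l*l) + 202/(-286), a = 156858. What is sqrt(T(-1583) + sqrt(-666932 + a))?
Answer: sqrt(102485833879 + 20449*I*sqrt(510074))/143 ≈ 2238.7 + 0.15951*I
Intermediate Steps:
T(l) = -101/143 + 2*l**2 (T(l) = (l**2 + l**2) + 202*(-1/286) = 2*l**2 - 101/143 = -101/143 + 2*l**2)
sqrt(T(-1583) + sqrt(-666932 + a)) = sqrt((-101/143 + 2*(-1583)**2) + sqrt(-666932 + 156858)) = sqrt((-101/143 + 2*2505889) + sqrt(-510074)) = sqrt((-101/143 + 5011778) + I*sqrt(510074)) = sqrt(716684153/143 + I*sqrt(510074))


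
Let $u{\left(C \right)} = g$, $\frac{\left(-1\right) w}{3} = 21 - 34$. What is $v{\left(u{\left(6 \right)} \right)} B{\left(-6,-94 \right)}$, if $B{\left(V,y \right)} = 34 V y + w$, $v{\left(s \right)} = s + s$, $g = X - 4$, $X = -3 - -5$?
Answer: $-76860$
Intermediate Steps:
$w = 39$ ($w = - 3 \left(21 - 34\right) = \left(-3\right) \left(-13\right) = 39$)
$X = 2$ ($X = -3 + 5 = 2$)
$g = -2$ ($g = 2 - 4 = -2$)
$u{\left(C \right)} = -2$
$v{\left(s \right)} = 2 s$
$B{\left(V,y \right)} = 39 + 34 V y$ ($B{\left(V,y \right)} = 34 V y + 39 = 39 + 34 V y$)
$v{\left(u{\left(6 \right)} \right)} B{\left(-6,-94 \right)} = 2 \left(-2\right) \left(39 + 34 \left(-6\right) \left(-94\right)\right) = - 4 \left(39 + 19176\right) = \left(-4\right) 19215 = -76860$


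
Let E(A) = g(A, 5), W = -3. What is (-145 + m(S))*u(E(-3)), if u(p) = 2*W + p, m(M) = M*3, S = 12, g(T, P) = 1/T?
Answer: 2071/3 ≈ 690.33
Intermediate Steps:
E(A) = 1/A
m(M) = 3*M
u(p) = -6 + p (u(p) = 2*(-3) + p = -6 + p)
(-145 + m(S))*u(E(-3)) = (-145 + 3*12)*(-6 + 1/(-3)) = (-145 + 36)*(-6 - ⅓) = -109*(-19/3) = 2071/3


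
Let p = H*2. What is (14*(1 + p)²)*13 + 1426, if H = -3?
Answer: 5976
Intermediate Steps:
p = -6 (p = -3*2 = -6)
(14*(1 + p)²)*13 + 1426 = (14*(1 - 6)²)*13 + 1426 = (14*(-5)²)*13 + 1426 = (14*25)*13 + 1426 = 350*13 + 1426 = 4550 + 1426 = 5976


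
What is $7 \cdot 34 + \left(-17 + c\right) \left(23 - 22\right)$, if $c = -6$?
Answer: $215$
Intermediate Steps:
$7 \cdot 34 + \left(-17 + c\right) \left(23 - 22\right) = 7 \cdot 34 + \left(-17 - 6\right) \left(23 - 22\right) = 238 - 23 = 215$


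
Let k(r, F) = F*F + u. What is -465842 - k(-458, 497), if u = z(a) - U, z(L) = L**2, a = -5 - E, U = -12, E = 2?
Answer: -712912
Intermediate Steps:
a = -7 (a = -5 - 1*2 = -5 - 2 = -7)
u = 61 (u = (-7)**2 - 1*(-12) = 49 + 12 = 61)
k(r, F) = 61 + F**2 (k(r, F) = F*F + 61 = F**2 + 61 = 61 + F**2)
-465842 - k(-458, 497) = -465842 - (61 + 497**2) = -465842 - (61 + 247009) = -465842 - 1*247070 = -465842 - 247070 = -712912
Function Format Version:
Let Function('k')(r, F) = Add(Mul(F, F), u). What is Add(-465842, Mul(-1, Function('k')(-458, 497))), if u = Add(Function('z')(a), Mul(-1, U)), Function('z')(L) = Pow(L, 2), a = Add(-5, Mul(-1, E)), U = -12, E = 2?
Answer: -712912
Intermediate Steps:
a = -7 (a = Add(-5, Mul(-1, 2)) = Add(-5, -2) = -7)
u = 61 (u = Add(Pow(-7, 2), Mul(-1, -12)) = Add(49, 12) = 61)
Function('k')(r, F) = Add(61, Pow(F, 2)) (Function('k')(r, F) = Add(Mul(F, F), 61) = Add(Pow(F, 2), 61) = Add(61, Pow(F, 2)))
Add(-465842, Mul(-1, Function('k')(-458, 497))) = Add(-465842, Mul(-1, Add(61, Pow(497, 2)))) = Add(-465842, Mul(-1, Add(61, 247009))) = Add(-465842, Mul(-1, 247070)) = Add(-465842, -247070) = -712912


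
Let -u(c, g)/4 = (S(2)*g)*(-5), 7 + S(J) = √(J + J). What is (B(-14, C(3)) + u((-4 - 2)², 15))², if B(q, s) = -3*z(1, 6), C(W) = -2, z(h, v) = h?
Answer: 2259009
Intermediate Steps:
S(J) = -7 + √2*√J (S(J) = -7 + √(J + J) = -7 + √(2*J) = -7 + √2*√J)
u(c, g) = -100*g (u(c, g) = -4*(-7 + √2*√2)*g*(-5) = -4*(-7 + 2)*g*(-5) = -4*(-5*g)*(-5) = -100*g)
B(q, s) = -3 (B(q, s) = -3*1 = -3)
(B(-14, C(3)) + u((-4 - 2)², 15))² = (-3 - 100*15)² = (-3 - 1500)² = (-1503)² = 2259009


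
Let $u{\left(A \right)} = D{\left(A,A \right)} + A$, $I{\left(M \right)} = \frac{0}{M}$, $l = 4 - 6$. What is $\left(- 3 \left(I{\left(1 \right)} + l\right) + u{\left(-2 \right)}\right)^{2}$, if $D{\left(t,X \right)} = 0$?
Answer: $16$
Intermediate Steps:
$l = -2$ ($l = 4 - 6 = -2$)
$I{\left(M \right)} = 0$
$u{\left(A \right)} = A$ ($u{\left(A \right)} = 0 + A = A$)
$\left(- 3 \left(I{\left(1 \right)} + l\right) + u{\left(-2 \right)}\right)^{2} = \left(- 3 \left(0 - 2\right) - 2\right)^{2} = \left(\left(-3\right) \left(-2\right) - 2\right)^{2} = \left(6 - 2\right)^{2} = 4^{2} = 16$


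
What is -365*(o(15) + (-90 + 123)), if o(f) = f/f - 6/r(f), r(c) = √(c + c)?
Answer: -12410 + 73*√30 ≈ -12010.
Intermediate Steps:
r(c) = √2*√c (r(c) = √(2*c) = √2*√c)
o(f) = 1 - 3*√2/√f (o(f) = f/f - 6*√2/(2*√f) = 1 - 3*√2/√f)
-365*(o(15) + (-90 + 123)) = -365*((1 - 3*√2/√15) + (-90 + 123)) = -365*((1 - 3*√2*√15/15) + 33) = -365*((1 - √30/5) + 33) = -365*(34 - √30/5) = -12410 + 73*√30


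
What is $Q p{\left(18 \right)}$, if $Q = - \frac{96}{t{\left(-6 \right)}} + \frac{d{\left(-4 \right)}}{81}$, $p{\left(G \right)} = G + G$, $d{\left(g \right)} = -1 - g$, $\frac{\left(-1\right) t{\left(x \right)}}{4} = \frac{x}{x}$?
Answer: $\frac{2596}{3} \approx 865.33$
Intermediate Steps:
$t{\left(x \right)} = -4$ ($t{\left(x \right)} = - 4 \frac{x}{x} = \left(-4\right) 1 = -4$)
$p{\left(G \right)} = 2 G$
$Q = \frac{649}{27}$ ($Q = - \frac{96}{-4} + \frac{-1 - -4}{81} = \left(-96\right) \left(- \frac{1}{4}\right) + \left(-1 + 4\right) \frac{1}{81} = 24 + 3 \cdot \frac{1}{81} = 24 + \frac{1}{27} = \frac{649}{27} \approx 24.037$)
$Q p{\left(18 \right)} = \frac{649 \cdot 2 \cdot 18}{27} = \frac{649}{27} \cdot 36 = \frac{2596}{3}$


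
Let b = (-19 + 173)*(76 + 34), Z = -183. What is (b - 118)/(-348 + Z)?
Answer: -16822/531 ≈ -31.680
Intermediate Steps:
b = 16940 (b = 154*110 = 16940)
(b - 118)/(-348 + Z) = (16940 - 118)/(-348 - 183) = 16822/(-531) = 16822*(-1/531) = -16822/531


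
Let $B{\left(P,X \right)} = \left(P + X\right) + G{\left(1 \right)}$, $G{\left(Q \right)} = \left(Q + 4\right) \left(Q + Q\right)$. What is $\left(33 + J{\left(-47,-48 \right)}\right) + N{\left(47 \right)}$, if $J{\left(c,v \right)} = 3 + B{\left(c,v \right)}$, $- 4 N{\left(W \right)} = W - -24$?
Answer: $- \frac{267}{4} \approx -66.75$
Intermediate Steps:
$G{\left(Q \right)} = 2 Q \left(4 + Q\right)$ ($G{\left(Q \right)} = \left(4 + Q\right) 2 Q = 2 Q \left(4 + Q\right)$)
$B{\left(P,X \right)} = 10 + P + X$ ($B{\left(P,X \right)} = \left(P + X\right) + 2 \cdot 1 \left(4 + 1\right) = \left(P + X\right) + 2 \cdot 1 \cdot 5 = \left(P + X\right) + 10 = 10 + P + X$)
$N{\left(W \right)} = -6 - \frac{W}{4}$ ($N{\left(W \right)} = - \frac{W - -24}{4} = - \frac{W + 24}{4} = - \frac{24 + W}{4} = -6 - \frac{W}{4}$)
$J{\left(c,v \right)} = 13 + c + v$ ($J{\left(c,v \right)} = 3 + \left(10 + c + v\right) = 13 + c + v$)
$\left(33 + J{\left(-47,-48 \right)}\right) + N{\left(47 \right)} = \left(33 - 82\right) - \frac{71}{4} = -49 - \frac{71}{4} = - \frac{267}{4}$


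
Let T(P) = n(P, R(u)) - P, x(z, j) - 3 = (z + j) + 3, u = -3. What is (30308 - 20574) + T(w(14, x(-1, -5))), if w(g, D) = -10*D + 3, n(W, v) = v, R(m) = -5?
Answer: 9726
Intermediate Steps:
x(z, j) = 6 + j + z (x(z, j) = 3 + ((z + j) + 3) = 3 + ((j + z) + 3) = 3 + (3 + j + z) = 6 + j + z)
w(g, D) = 3 - 10*D
T(P) = -5 - P
(30308 - 20574) + T(w(14, x(-1, -5))) = (30308 - 20574) + (-5 - (3 - 10*(6 - 5 - 1))) = 9734 + (-5 - (3 - 10*0)) = 9734 + (-5 - (3 + 0)) = 9734 + (-5 - 1*3) = 9734 + (-5 - 3) = 9734 - 8 = 9726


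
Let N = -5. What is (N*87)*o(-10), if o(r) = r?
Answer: 4350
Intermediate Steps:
(N*87)*o(-10) = -5*87*(-10) = -435*(-10) = 4350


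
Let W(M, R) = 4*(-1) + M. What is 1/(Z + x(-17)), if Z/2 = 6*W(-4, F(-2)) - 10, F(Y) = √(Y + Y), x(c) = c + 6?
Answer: -1/127 ≈ -0.0078740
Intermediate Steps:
x(c) = 6 + c
F(Y) = √2*√Y (F(Y) = √(2*Y) = √2*√Y)
W(M, R) = -4 + M
Z = -116 (Z = 2*(6*(-4 - 4) - 10) = 2*(6*(-8) - 10) = 2*(-48 - 10) = 2*(-58) = -116)
1/(Z + x(-17)) = 1/(-116 + (6 - 17)) = 1/(-116 - 11) = 1/(-127) = -1/127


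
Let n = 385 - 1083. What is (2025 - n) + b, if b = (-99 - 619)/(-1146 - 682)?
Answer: 2489181/914 ≈ 2723.4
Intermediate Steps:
n = -698
b = 359/914 (b = -718/(-1828) = -718*(-1/1828) = 359/914 ≈ 0.39278)
(2025 - n) + b = (2025 - 1*(-698)) + 359/914 = (2025 + 698) + 359/914 = 2723 + 359/914 = 2489181/914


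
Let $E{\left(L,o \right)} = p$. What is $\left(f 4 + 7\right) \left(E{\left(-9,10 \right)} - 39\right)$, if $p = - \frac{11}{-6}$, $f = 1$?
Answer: $- \frac{2453}{6} \approx -408.83$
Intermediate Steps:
$p = \frac{11}{6}$ ($p = \left(-11\right) \left(- \frac{1}{6}\right) = \frac{11}{6} \approx 1.8333$)
$E{\left(L,o \right)} = \frac{11}{6}$
$\left(f 4 + 7\right) \left(E{\left(-9,10 \right)} - 39\right) = \left(1 \cdot 4 + 7\right) \left(\frac{11}{6} - 39\right) = \left(4 + 7\right) \left(- \frac{223}{6}\right) = 11 \left(- \frac{223}{6}\right) = - \frac{2453}{6}$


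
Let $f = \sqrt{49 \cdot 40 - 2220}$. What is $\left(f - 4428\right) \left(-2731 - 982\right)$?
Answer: $16441164 - 7426 i \sqrt{65} \approx 1.6441 \cdot 10^{7} - 59870.0 i$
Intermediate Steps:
$f = 2 i \sqrt{65}$ ($f = \sqrt{1960 - 2220} = \sqrt{-260} = 2 i \sqrt{65} \approx 16.125 i$)
$\left(f - 4428\right) \left(-2731 - 982\right) = \left(2 i \sqrt{65} - 4428\right) \left(-2731 - 982\right) = \left(-4428 + 2 i \sqrt{65}\right) \left(-3713\right) = 16441164 - 7426 i \sqrt{65}$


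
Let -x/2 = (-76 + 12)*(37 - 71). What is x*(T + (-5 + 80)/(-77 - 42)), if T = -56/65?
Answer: 2953984/455 ≈ 6492.3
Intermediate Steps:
x = -4352 (x = -2*(-76 + 12)*(37 - 71) = -(-128)*(-34) = -2*2176 = -4352)
T = -56/65 (T = -56*1/65 = -56/65 ≈ -0.86154)
x*(T + (-5 + 80)/(-77 - 42)) = -4352*(-56/65 + (-5 + 80)/(-77 - 42)) = -4352*(-56/65 + 75/(-119)) = -4352*(-56/65 + 75*(-1/119)) = -4352*(-56/65 - 75/119) = -4352*(-11539/7735) = 2953984/455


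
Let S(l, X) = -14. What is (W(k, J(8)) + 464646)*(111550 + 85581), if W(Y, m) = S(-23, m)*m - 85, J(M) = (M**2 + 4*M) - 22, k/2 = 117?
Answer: 91375146775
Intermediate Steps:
k = 234 (k = 2*117 = 234)
J(M) = -22 + M**2 + 4*M
W(Y, m) = -85 - 14*m (W(Y, m) = -14*m - 85 = -85 - 14*m)
(W(k, J(8)) + 464646)*(111550 + 85581) = ((-85 - 14*(-22 + 8**2 + 4*8)) + 464646)*(111550 + 85581) = ((-85 - 14*(-22 + 64 + 32)) + 464646)*197131 = ((-85 - 14*74) + 464646)*197131 = ((-85 - 1036) + 464646)*197131 = (-1121 + 464646)*197131 = 463525*197131 = 91375146775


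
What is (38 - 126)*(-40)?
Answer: 3520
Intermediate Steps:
(38 - 126)*(-40) = -88*(-40) = 3520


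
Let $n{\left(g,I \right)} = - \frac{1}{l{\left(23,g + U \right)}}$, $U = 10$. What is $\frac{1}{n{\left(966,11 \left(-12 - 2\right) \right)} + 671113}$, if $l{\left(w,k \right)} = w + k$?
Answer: $\frac{999}{670441886} \approx 1.4901 \cdot 10^{-6}$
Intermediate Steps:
$l{\left(w,k \right)} = k + w$
$n{\left(g,I \right)} = - \frac{1}{33 + g}$ ($n{\left(g,I \right)} = - \frac{1}{\left(g + 10\right) + 23} = - \frac{1}{\left(10 + g\right) + 23} = - \frac{1}{33 + g}$)
$\frac{1}{n{\left(966,11 \left(-12 - 2\right) \right)} + 671113} = \frac{1}{- \frac{1}{33 + 966} + 671113} = \frac{1}{- \frac{1}{999} + 671113} = \frac{1}{\frac{670441886}{999}} = \frac{999}{670441886}$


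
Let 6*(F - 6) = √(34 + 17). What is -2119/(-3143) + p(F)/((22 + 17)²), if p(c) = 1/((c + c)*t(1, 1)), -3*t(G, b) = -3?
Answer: 148628637/220434305 - √51/631215 ≈ 0.67424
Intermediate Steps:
t(G, b) = 1 (t(G, b) = -⅓*(-3) = 1)
F = 6 + √51/6 (F = 6 + √(34 + 17)/6 = 6 + √51/6 ≈ 7.1902)
p(c) = 1/(2*c) (p(c) = 1/((c + c)*1) = 1/(2*c))
-2119/(-3143) + p(F)/((22 + 17)²) = -2119/(-3143) + (1/(2*(6 + √51/6)))/((22 + 17)²) = -2119*(-1/3143) + (1/(2*(6 + √51/6)))/(39²) = 2119/3143 + (1/(2*(6 + √51/6)))/1521 = 2119/3143 + (1/(2*(6 + √51/6)))*(1/1521) = 2119/3143 + 1/(3042*(6 + √51/6))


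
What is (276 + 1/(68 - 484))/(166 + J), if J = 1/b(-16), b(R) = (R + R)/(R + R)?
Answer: 114815/69472 ≈ 1.6527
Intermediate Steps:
b(R) = 1 (b(R) = (2*R)/((2*R)) = (2*R)*(1/(2*R)) = 1)
J = 1 (J = 1/1 = 1)
(276 + 1/(68 - 484))/(166 + J) = (276 + 1/(68 - 484))/(166 + 1) = (276 + 1/(-416))/167 = (276 - 1/416)*(1/167) = (114815/416)*(1/167) = 114815/69472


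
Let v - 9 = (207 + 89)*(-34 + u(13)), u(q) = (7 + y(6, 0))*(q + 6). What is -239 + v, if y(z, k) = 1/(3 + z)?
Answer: 267290/9 ≈ 29699.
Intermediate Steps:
u(q) = 128/3 + 64*q/9 (u(q) = (7 + 1/(3 + 6))*(q + 6) = (7 + 1/9)*(6 + q) = (7 + ⅑)*(6 + q) = 64*(6 + q)/9 = 128/3 + 64*q/9)
v = 269441/9 (v = 9 + (207 + 89)*(-34 + (128/3 + (64/9)*13)) = 9 + 296*(-34 + (128/3 + 832/9)) = 9 + 296*(-34 + 1216/9) = 9 + 296*(910/9) = 9 + 269360/9 = 269441/9 ≈ 29938.)
-239 + v = -239 + 269441/9 = 267290/9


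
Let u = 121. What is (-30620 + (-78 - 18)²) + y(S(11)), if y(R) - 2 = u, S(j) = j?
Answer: -21281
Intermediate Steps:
y(R) = 123 (y(R) = 2 + 121 = 123)
(-30620 + (-78 - 18)²) + y(S(11)) = (-30620 + (-78 - 18)²) + 123 = (-30620 + (-96)²) + 123 = (-30620 + 9216) + 123 = -21404 + 123 = -21281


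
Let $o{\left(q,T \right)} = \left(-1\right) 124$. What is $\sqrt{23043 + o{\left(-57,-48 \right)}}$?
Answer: $\sqrt{22919} \approx 151.39$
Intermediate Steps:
$o{\left(q,T \right)} = -124$
$\sqrt{23043 + o{\left(-57,-48 \right)}} = \sqrt{23043 - 124} = \sqrt{22919}$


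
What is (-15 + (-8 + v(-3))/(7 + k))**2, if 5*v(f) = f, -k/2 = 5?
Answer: 33124/225 ≈ 147.22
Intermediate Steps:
k = -10 (k = -2*5 = -10)
v(f) = f/5
(-15 + (-8 + v(-3))/(7 + k))**2 = (-15 + (-8 + (1/5)*(-3))/(7 - 10))**2 = (-15 + (-8 - 3/5)/(-3))**2 = (-15 - 43/5*(-1/3))**2 = (-15 + 43/15)**2 = (-182/15)**2 = 33124/225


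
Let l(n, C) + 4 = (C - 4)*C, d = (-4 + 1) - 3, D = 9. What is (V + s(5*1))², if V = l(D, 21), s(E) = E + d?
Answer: 123904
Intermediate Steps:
d = -6 (d = -3 - 3 = -6)
l(n, C) = -4 + C*(-4 + C) (l(n, C) = -4 + (C - 4)*C = -4 + (-4 + C)*C = -4 + C*(-4 + C))
s(E) = -6 + E (s(E) = E - 6 = -6 + E)
V = 353 (V = -4 + 21² - 4*21 = -4 + 441 - 84 = 353)
(V + s(5*1))² = (353 + (-6 + 5*1))² = (353 + (-6 + 5))² = (353 - 1)² = 352² = 123904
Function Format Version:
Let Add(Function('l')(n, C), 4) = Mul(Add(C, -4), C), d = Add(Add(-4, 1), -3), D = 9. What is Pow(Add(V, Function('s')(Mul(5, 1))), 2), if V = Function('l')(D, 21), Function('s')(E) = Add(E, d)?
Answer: 123904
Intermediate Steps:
d = -6 (d = Add(-3, -3) = -6)
Function('l')(n, C) = Add(-4, Mul(C, Add(-4, C))) (Function('l')(n, C) = Add(-4, Mul(Add(C, -4), C)) = Add(-4, Mul(Add(-4, C), C)) = Add(-4, Mul(C, Add(-4, C))))
Function('s')(E) = Add(-6, E) (Function('s')(E) = Add(E, -6) = Add(-6, E))
V = 353 (V = Add(-4, Pow(21, 2), Mul(-4, 21)) = Add(-4, 441, -84) = 353)
Pow(Add(V, Function('s')(Mul(5, 1))), 2) = Pow(Add(353, Add(-6, Mul(5, 1))), 2) = Pow(Add(353, Add(-6, 5)), 2) = Pow(Add(353, -1), 2) = Pow(352, 2) = 123904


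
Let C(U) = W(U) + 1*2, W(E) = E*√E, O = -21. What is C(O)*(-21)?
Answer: -42 + 441*I*√21 ≈ -42.0 + 2020.9*I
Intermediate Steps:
W(E) = E^(3/2)
C(U) = 2 + U^(3/2) (C(U) = U^(3/2) + 1*2 = U^(3/2) + 2 = 2 + U^(3/2))
C(O)*(-21) = (2 + (-21)^(3/2))*(-21) = (2 - 21*I*√21)*(-21) = -42 + 441*I*√21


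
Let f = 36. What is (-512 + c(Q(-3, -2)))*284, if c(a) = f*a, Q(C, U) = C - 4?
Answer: -216976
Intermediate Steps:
Q(C, U) = -4 + C
c(a) = 36*a
(-512 + c(Q(-3, -2)))*284 = (-512 + 36*(-4 - 3))*284 = (-512 + 36*(-7))*284 = (-512 - 252)*284 = -764*284 = -216976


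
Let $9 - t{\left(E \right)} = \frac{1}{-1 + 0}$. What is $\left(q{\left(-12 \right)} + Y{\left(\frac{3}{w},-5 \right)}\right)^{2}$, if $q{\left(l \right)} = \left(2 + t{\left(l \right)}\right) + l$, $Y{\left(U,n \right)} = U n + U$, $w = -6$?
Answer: $4$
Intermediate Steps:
$t{\left(E \right)} = 10$ ($t{\left(E \right)} = 9 - \frac{1}{-1 + 0} = 9 - \frac{1}{-1} = 9 - -1 = 9 + 1 = 10$)
$Y{\left(U,n \right)} = U + U n$
$q{\left(l \right)} = 12 + l$ ($q{\left(l \right)} = \left(2 + 10\right) + l = 12 + l$)
$\left(q{\left(-12 \right)} + Y{\left(\frac{3}{w},-5 \right)}\right)^{2} = \left(\left(12 - 12\right) + \frac{3}{-6} \left(1 - 5\right)\right)^{2} = \left(0 + 3 \left(- \frac{1}{6}\right) \left(-4\right)\right)^{2} = \left(0 - -2\right)^{2} = \left(0 + 2\right)^{2} = 2^{2} = 4$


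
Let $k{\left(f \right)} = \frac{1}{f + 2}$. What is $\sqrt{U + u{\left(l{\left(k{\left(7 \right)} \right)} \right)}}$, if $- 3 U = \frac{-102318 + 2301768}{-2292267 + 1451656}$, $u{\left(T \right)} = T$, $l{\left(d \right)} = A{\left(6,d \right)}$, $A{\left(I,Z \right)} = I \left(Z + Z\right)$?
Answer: $\frac{\sqrt{14026167831702}}{2521833} \approx 1.4851$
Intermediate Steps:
$k{\left(f \right)} = \frac{1}{2 + f}$
$A{\left(I,Z \right)} = 2 I Z$ ($A{\left(I,Z \right)} = I 2 Z = 2 I Z$)
$l{\left(d \right)} = 12 d$ ($l{\left(d \right)} = 2 \cdot 6 d = 12 d$)
$U = \frac{733150}{840611}$ ($U = - \frac{\left(-102318 + 2301768\right) \frac{1}{-2292267 + 1451656}}{3} = - \frac{2199450 \frac{1}{-840611}}{3} = - \frac{2199450 \left(- \frac{1}{840611}\right)}{3} = \left(- \frac{1}{3}\right) \left(- \frac{2199450}{840611}\right) = \frac{733150}{840611} \approx 0.87216$)
$\sqrt{U + u{\left(l{\left(k{\left(7 \right)} \right)} \right)}} = \sqrt{\frac{733150}{840611} + \frac{12}{2 + 7}} = \sqrt{\frac{733150}{840611} + \frac{12}{9}} = \sqrt{\frac{733150}{840611} + 12 \cdot \frac{1}{9}} = \sqrt{\frac{733150}{840611} + \frac{4}{3}} = \sqrt{\frac{5561894}{2521833}} = \frac{\sqrt{14026167831702}}{2521833}$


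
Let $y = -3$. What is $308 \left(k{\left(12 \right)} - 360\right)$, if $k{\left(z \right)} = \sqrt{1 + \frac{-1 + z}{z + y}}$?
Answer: $-110880 + \frac{616 \sqrt{5}}{3} \approx -1.1042 \cdot 10^{5}$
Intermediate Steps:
$k{\left(z \right)} = \sqrt{1 + \frac{-1 + z}{-3 + z}}$ ($k{\left(z \right)} = \sqrt{1 + \frac{-1 + z}{z - 3}} = \sqrt{1 + \frac{-1 + z}{-3 + z}}$)
$308 \left(k{\left(12 \right)} - 360\right) = 308 \left(\sqrt{2} \sqrt{\frac{-2 + 12}{-3 + 12}} - 360\right) = 308 \left(\sqrt{2} \sqrt{\frac{1}{9} \cdot 10} - 360\right) = 308 \left(\sqrt{2} \sqrt{\frac{10}{9}} - 360\right) = 308 \left(\sqrt{2} \frac{\sqrt{10}}{3} - 360\right) = 308 \left(\frac{2 \sqrt{5}}{3} - 360\right) = 308 \left(-360 + \frac{2 \sqrt{5}}{3}\right) = -110880 + \frac{616 \sqrt{5}}{3}$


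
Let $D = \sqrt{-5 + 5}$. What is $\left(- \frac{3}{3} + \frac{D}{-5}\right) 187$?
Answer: $-187$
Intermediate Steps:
$D = 0$ ($D = \sqrt{0} = 0$)
$\left(- \frac{3}{3} + \frac{D}{-5}\right) 187 = \left(- \frac{3}{3} + \frac{0}{-5}\right) 187 = \left(\left(-3\right) \frac{1}{3} + 0 \left(- \frac{1}{5}\right)\right) 187 = \left(-1 + 0\right) 187 = \left(-1\right) 187 = -187$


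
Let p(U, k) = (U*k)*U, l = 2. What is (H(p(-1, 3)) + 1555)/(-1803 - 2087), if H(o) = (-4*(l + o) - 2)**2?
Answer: -2039/3890 ≈ -0.52416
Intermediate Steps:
p(U, k) = k*U**2
H(o) = (-10 - 4*o)**2 (H(o) = (-4*(2 + o) - 2)**2 = ((-8 - 4*o) - 2)**2 = (-10 - 4*o)**2)
(H(p(-1, 3)) + 1555)/(-1803 - 2087) = (4*(5 + 2*(3*(-1)**2))**2 + 1555)/(-1803 - 2087) = (4*(5 + 2*(3*1))**2 + 1555)/(-3890) = (4*(5 + 2*3)**2 + 1555)*(-1/3890) = (4*(5 + 6)**2 + 1555)*(-1/3890) = (4*11**2 + 1555)*(-1/3890) = (4*121 + 1555)*(-1/3890) = (484 + 1555)*(-1/3890) = 2039*(-1/3890) = -2039/3890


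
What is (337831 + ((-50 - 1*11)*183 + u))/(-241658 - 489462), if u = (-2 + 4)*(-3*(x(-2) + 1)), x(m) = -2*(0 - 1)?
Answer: -32665/73112 ≈ -0.44678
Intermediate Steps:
x(m) = 2 (x(m) = -2*(-1) = 2)
u = -18 (u = (-2 + 4)*(-3*(2 + 1)) = 2*(-3*3) = 2*(-9) = -18)
(337831 + ((-50 - 1*11)*183 + u))/(-241658 - 489462) = (337831 + ((-50 - 1*11)*183 - 18))/(-241658 - 489462) = (337831 + ((-50 - 11)*183 - 18))/(-731120) = (337831 + (-61*183 - 18))*(-1/731120) = (337831 + (-11163 - 18))*(-1/731120) = (337831 - 11181)*(-1/731120) = 326650*(-1/731120) = -32665/73112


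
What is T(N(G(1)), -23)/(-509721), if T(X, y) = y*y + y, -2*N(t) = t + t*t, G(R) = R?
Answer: -506/509721 ≈ -0.00099270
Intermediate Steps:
N(t) = -t/2 - t²/2 (N(t) = -(t + t*t)/2 = -(t + t²)/2 = -t/2 - t²/2)
T(X, y) = y + y² (T(X, y) = y² + y = y + y²)
T(N(G(1)), -23)/(-509721) = -23*(1 - 23)/(-509721) = -23*(-22)*(-1/509721) = 506*(-1/509721) = -506/509721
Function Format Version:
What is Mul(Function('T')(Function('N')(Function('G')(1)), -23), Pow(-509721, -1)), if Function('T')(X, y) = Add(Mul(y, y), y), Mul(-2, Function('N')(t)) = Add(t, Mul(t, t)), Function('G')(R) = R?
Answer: Rational(-506, 509721) ≈ -0.00099270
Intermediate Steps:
Function('N')(t) = Add(Mul(Rational(-1, 2), t), Mul(Rational(-1, 2), Pow(t, 2))) (Function('N')(t) = Mul(Rational(-1, 2), Add(t, Mul(t, t))) = Mul(Rational(-1, 2), Add(t, Pow(t, 2))) = Add(Mul(Rational(-1, 2), t), Mul(Rational(-1, 2), Pow(t, 2))))
Function('T')(X, y) = Add(y, Pow(y, 2)) (Function('T')(X, y) = Add(Pow(y, 2), y) = Add(y, Pow(y, 2)))
Mul(Function('T')(Function('N')(Function('G')(1)), -23), Pow(-509721, -1)) = Mul(Mul(-23, Add(1, -23)), Pow(-509721, -1)) = Mul(Mul(-23, -22), Rational(-1, 509721)) = Mul(506, Rational(-1, 509721)) = Rational(-506, 509721)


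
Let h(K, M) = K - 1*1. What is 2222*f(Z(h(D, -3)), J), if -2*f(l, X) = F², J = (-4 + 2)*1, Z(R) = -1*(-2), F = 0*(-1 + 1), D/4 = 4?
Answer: 0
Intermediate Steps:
D = 16 (D = 4*4 = 16)
h(K, M) = -1 + K (h(K, M) = K - 1 = -1 + K)
F = 0 (F = 0*0 = 0)
Z(R) = 2
J = -2 (J = -2*1 = -2)
f(l, X) = 0 (f(l, X) = -½*0² = -½*0 = 0)
2222*f(Z(h(D, -3)), J) = 2222*0 = 0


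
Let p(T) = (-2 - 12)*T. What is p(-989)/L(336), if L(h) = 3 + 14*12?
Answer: 13846/171 ≈ 80.971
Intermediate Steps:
p(T) = -14*T
L(h) = 171 (L(h) = 3 + 168 = 171)
p(-989)/L(336) = -14*(-989)/171 = 13846*(1/171) = 13846/171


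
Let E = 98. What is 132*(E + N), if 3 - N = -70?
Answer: 22572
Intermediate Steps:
N = 73 (N = 3 - 1*(-70) = 3 + 70 = 73)
132*(E + N) = 132*(98 + 73) = 132*171 = 22572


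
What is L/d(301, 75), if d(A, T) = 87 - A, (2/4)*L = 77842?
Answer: -77842/107 ≈ -727.50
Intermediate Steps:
L = 155684 (L = 2*77842 = 155684)
L/d(301, 75) = 155684/(87 - 1*301) = 155684/(87 - 301) = 155684/(-214) = 155684*(-1/214) = -77842/107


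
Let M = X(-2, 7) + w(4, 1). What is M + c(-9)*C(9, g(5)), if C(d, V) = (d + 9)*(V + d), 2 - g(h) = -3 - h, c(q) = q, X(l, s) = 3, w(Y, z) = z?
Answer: -3074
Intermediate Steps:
g(h) = 5 + h (g(h) = 2 - (-3 - h) = 2 + (3 + h) = 5 + h)
C(d, V) = (9 + d)*(V + d)
M = 4 (M = 3 + 1 = 4)
M + c(-9)*C(9, g(5)) = 4 - 9*(9² + 9*(5 + 5) + 9*9 + (5 + 5)*9) = 4 - 9*(81 + 9*10 + 81 + 10*9) = 4 - 9*(81 + 90 + 81 + 90) = 4 - 9*342 = 4 - 3078 = -3074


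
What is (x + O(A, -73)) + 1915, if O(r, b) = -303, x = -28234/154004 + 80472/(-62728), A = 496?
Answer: 972396308869/603772682 ≈ 1610.5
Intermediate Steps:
x = -885254515/603772682 (x = -28234*1/154004 + 80472*(-1/62728) = -14117/77002 - 10059/7841 = -885254515/603772682 ≈ -1.4662)
(x + O(A, -73)) + 1915 = (-885254515/603772682 - 303) + 1915 = -183828377161/603772682 + 1915 = 972396308869/603772682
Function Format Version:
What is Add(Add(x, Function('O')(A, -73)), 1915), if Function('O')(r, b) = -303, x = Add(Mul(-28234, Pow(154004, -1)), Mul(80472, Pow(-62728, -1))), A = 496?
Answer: Rational(972396308869, 603772682) ≈ 1610.5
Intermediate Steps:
x = Rational(-885254515, 603772682) (x = Add(Mul(-28234, Rational(1, 154004)), Mul(80472, Rational(-1, 62728))) = Add(Rational(-14117, 77002), Rational(-10059, 7841)) = Rational(-885254515, 603772682) ≈ -1.4662)
Add(Add(x, Function('O')(A, -73)), 1915) = Add(Add(Rational(-885254515, 603772682), -303), 1915) = Add(Rational(-183828377161, 603772682), 1915) = Rational(972396308869, 603772682)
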